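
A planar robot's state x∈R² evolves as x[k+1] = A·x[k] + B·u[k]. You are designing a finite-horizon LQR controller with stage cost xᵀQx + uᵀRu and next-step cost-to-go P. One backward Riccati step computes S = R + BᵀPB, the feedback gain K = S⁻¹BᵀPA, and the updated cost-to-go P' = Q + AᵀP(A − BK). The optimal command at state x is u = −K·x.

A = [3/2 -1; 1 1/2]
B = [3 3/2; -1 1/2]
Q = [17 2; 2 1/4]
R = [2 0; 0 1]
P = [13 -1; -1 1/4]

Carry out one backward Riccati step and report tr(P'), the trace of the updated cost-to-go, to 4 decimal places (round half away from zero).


BᵀP = [40.0000 -3.2500; 19.0000 -1.3750]
S = R + BᵀPB = [2 0; 0 1] + [123.2500 58.3750; 58.3750 27.8125] = [125.2500 58.3750; 58.3750 28.8125]
BᵀPA = [56.7500 -41.6250; 27.1250 -19.6875]
K = S⁻¹·BᵀPA = [0.2570 -0.2489; 0.4208 -0.1790]
A−BK = [0.0979 0.0152; 1.0466 0.3406]
AᵀP(A−BK) = [0.5026 -0.1440; -0.1440 0.1776]
P' = Q + AᵀP(A−BK) = [17.5026 1.8560; 1.8560 0.4276]
tr(P') = 17.9302

17.9302


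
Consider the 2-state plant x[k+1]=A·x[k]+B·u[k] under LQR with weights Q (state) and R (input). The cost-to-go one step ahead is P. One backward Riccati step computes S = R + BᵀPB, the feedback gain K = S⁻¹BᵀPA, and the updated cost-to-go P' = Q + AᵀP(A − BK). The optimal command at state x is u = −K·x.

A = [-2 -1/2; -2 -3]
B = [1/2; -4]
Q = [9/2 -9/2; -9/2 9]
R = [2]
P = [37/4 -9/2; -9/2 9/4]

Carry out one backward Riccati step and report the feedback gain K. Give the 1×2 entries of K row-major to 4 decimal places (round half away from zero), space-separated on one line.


BᵀP = [22.6250 -11.2500]
S = R + BᵀPB = [2] + [56.3125] = [58.3125]
BᵀPA = [-22.7500 22.4375]
K = S⁻¹·BᵀPA = [-0.3901 0.3848]
A−BK = [-1.8049 -0.6924; -3.5606 -1.4609]
AᵀP(A−BK) = [1.1243 0.0038; 0.0038 0.4290]
P' = Q + AᵀP(A−BK) = [5.6243 -4.4962; -4.4962 9.4290]
tr(P') = 15.0533

-0.3901 0.3848


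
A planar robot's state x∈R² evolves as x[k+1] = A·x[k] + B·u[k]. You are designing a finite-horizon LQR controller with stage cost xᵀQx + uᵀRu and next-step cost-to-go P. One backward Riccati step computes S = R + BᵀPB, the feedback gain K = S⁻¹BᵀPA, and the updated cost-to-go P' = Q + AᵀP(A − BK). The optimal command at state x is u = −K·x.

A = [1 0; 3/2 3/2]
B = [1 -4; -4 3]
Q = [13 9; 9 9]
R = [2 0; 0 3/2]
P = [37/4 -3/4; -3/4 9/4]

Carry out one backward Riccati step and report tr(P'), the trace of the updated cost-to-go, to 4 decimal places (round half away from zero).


BᵀP = [12.2500 -9.7500; -39.2500 9.7500]
S = R + BᵀPB = [2 0; 0 3/2] + [51.2500 -78.2500; -78.2500 186.2500] = [53.2500 -78.2500; -78.2500 187.7500]
BᵀPA = [-2.3750 -14.6250; -24.6250 14.6250]
K = S⁻¹·BᵀPA = [-0.6124 -0.4133; -0.3864 -0.0944]
A−BK = [0.0668 0.0359; 0.2096 0.1298]
AᵀP(A−BK) = [1.0931 0.6322; 0.6322 0.3979]
P' = Q + AᵀP(A−BK) = [14.0931 9.6322; 9.6322 9.3979]
tr(P') = 23.4910

23.4910


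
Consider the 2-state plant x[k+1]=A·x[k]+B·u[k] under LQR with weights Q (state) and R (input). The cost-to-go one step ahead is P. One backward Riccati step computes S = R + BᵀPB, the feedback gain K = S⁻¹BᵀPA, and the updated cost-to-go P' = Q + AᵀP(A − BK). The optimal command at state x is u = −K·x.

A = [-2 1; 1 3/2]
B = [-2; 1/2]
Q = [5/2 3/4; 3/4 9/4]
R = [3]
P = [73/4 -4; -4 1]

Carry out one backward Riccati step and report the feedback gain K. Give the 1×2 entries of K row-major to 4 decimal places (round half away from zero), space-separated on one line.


1.0148 -0.3056

BᵀP = [-38.5000 8.5000]
S = R + BᵀPB = [3] + [81.2500] = [84.2500]
BᵀPA = [85.5000 -25.7500]
K = S⁻¹·BᵀPA = [1.0148 -0.3056]
A−BK = [0.0297 0.3887; 0.4926 1.6528]
AᵀP(A−BK) = [3.2315 -0.8680; -0.8680 0.6298]
P' = Q + AᵀP(A−BK) = [5.7315 -0.1180; -0.1180 2.8798]
tr(P') = 8.6113


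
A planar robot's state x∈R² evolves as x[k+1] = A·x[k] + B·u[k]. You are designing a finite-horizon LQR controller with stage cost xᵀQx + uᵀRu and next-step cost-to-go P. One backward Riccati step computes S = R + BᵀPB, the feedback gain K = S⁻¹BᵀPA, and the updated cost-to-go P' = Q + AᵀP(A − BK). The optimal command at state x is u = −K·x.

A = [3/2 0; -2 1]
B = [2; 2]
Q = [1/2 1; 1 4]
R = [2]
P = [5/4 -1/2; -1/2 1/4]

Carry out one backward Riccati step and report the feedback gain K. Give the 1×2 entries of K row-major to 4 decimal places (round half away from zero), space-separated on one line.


0.8125 -0.1250

BᵀP = [1.5000 -0.5000]
S = R + BᵀPB = [2] + [2.0000] = [4.0000]
BᵀPA = [3.2500 -0.5000]
K = S⁻¹·BᵀPA = [0.8125 -0.1250]
A−BK = [-0.1250 0.2500; -3.6250 1.2500]
AᵀP(A−BK) = [4.1719 -0.8438; -0.8438 0.1875]
P' = Q + AᵀP(A−BK) = [4.6719 0.1563; 0.1563 4.1875]
tr(P') = 8.8594


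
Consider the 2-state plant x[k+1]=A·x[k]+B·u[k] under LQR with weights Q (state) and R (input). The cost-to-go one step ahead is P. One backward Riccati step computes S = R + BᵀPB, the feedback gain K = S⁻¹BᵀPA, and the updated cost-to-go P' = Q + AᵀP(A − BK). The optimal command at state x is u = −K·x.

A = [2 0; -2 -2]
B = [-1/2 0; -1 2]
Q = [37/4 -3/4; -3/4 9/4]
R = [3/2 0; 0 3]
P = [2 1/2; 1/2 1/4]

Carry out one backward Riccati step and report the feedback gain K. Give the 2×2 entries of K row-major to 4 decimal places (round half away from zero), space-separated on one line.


BᵀP = [-1.5000 -0.5000; 1.0000 0.5000]
S = R + BᵀPB = [3/2 0; 0 3] + [1.2500 -1.0000; -1.0000 1.0000] = [2.7500 -1.0000; -1.0000 4.0000]
BᵀPA = [-2.0000 1.0000; 1.0000 -1.0000]
K = S⁻¹·BᵀPA = [-0.7000 0.3000; 0.0750 -0.1750]
A−BK = [1.6500 0.1500; -2.8500 -1.3500]
AᵀP(A−BK) = [3.5250 -0.2250; -0.2250 0.5250]
P' = Q + AᵀP(A−BK) = [12.7750 -0.9750; -0.9750 2.7750]
tr(P') = 15.5500

-0.7000 0.3000 0.0750 -0.1750


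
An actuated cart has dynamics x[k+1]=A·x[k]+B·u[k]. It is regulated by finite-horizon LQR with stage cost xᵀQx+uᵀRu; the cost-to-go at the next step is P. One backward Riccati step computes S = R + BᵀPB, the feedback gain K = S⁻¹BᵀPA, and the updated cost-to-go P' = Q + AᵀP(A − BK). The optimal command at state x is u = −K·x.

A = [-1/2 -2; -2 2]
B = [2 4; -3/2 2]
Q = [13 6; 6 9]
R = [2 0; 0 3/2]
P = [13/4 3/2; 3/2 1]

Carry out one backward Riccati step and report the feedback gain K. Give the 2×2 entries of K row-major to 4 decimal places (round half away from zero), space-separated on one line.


BᵀP = [4.2500 1.5000; 16.0000 8.0000]
S = R + BᵀPB = [2 0; 0 3/2] + [6.2500 20.0000; 20.0000 80.0000] = [8.2500 20.0000; 20.0000 81.5000]
BᵀPA = [-5.1250 -5.5000; -24.0000 -16.0000]
K = S⁻¹·BᵀPA = [0.2288 -0.4709; -0.3506 -0.0808]
A−BK = [0.4449 -0.7352; -0.9556 1.4553]
AᵀP(A−BK) = [0.5701 -0.6017; -0.6017 1.1179]
P' = Q + AᵀP(A−BK) = [13.5701 5.3983; 5.3983 10.1179]
tr(P') = 23.6880

0.2288 -0.4709 -0.3506 -0.0808


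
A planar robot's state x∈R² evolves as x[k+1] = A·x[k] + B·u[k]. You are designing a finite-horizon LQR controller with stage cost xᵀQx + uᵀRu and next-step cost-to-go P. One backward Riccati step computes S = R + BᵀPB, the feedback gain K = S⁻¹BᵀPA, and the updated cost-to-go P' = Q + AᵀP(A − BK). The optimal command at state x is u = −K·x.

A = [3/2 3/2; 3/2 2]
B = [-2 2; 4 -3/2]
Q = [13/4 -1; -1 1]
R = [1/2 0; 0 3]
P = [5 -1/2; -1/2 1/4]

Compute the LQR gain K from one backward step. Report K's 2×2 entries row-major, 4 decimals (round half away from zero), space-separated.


BᵀP = [-12.0000 2.0000; 10.7500 -1.3750]
S = R + BᵀPB = [1/2 0; 0 3] + [32.0000 -27.0000; -27.0000 23.5625] = [32.5000 -27.0000; -27.0000 26.5625]
BᵀPA = [-15.0000 -14.0000; 14.0625 13.3750]
K = S⁻¹·BᵀPA = [-0.1396 -0.0801; 0.3875 0.4222]
A−BK = [0.4458 0.4956; 2.6397 2.9535]
AᵀP(A−BK) = [2.0191 2.2376; 2.2376 2.4829]
P' = Q + AᵀP(A−BK) = [5.2691 1.2376; 1.2376 3.4829]
tr(P') = 8.7520

-0.1396 -0.0801 0.3875 0.4222


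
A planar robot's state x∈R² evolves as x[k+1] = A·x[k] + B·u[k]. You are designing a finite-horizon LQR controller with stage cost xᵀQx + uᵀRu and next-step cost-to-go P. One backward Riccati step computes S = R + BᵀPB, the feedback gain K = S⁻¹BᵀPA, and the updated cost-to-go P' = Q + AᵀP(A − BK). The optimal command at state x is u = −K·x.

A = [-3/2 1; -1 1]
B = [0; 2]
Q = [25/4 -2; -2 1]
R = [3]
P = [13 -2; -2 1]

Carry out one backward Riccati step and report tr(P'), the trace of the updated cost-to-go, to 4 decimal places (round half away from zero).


BᵀP = [-4.0000 2.0000]
S = R + BᵀPB = [3] + [4.0000] = [7.0000]
BᵀPA = [4.0000 -2.0000]
K = S⁻¹·BᵀPA = [0.5714 -0.2857]
A−BK = [-1.5000 1.0000; -2.1429 1.5714]
AᵀP(A−BK) = [21.9643 -14.3571; -14.3571 9.4286]
P' = Q + AᵀP(A−BK) = [28.2143 -16.3571; -16.3571 10.4286]
tr(P') = 38.6429

38.6429


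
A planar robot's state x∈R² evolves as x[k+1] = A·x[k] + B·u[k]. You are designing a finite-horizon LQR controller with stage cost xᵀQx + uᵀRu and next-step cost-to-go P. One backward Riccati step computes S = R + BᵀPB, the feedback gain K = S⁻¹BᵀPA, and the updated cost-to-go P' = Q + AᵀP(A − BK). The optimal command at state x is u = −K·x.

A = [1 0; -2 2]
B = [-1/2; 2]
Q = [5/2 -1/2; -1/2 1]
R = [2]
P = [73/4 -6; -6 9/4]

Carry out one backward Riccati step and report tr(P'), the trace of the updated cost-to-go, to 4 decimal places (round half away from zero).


BᵀP = [-21.1250 7.5000]
S = R + BᵀPB = [2] + [25.5625] = [27.5625]
BᵀPA = [-36.1250 15.0000]
K = S⁻¹·BᵀPA = [-1.3107 0.5442]
A−BK = [0.3447 0.2721; 0.6213 0.9116]
AᵀP(A−BK) = [3.9025 -1.3401; -1.3401 0.8367]
P' = Q + AᵀP(A−BK) = [6.4025 -1.8401; -1.8401 1.8367]
tr(P') = 8.2392

8.2392


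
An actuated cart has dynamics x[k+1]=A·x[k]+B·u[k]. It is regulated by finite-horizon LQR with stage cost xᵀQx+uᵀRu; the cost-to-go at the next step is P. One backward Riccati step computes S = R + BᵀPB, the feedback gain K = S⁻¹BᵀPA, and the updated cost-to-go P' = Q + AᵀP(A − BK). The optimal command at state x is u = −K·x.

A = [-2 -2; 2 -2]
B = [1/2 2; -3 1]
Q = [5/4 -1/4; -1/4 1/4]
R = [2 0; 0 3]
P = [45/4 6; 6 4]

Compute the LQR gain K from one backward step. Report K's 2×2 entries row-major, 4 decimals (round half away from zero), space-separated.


BᵀP = [-12.3750 -9.0000; 28.5000 16.0000]
S = R + BᵀPB = [2 0; 0 3] + [20.8125 -33.7500; -33.7500 73.0000] = [22.8125 -33.7500; -33.7500 76.0000]
BᵀPA = [6.7500 42.7500; -25.0000 -89.0000]
K = S⁻¹·BᵀPA = [-0.5562 0.4124; -0.5759 -0.9879]
A−BK = [-0.5700 -0.2304; 0.9074 0.2251]
AᵀP(A−BK) = [2.3559 1.5184; 1.5184 3.4455]
P' = Q + AᵀP(A−BK) = [3.6059 1.2684; 1.2684 3.6955]
tr(P') = 7.3014

-0.5562 0.4124 -0.5759 -0.9879


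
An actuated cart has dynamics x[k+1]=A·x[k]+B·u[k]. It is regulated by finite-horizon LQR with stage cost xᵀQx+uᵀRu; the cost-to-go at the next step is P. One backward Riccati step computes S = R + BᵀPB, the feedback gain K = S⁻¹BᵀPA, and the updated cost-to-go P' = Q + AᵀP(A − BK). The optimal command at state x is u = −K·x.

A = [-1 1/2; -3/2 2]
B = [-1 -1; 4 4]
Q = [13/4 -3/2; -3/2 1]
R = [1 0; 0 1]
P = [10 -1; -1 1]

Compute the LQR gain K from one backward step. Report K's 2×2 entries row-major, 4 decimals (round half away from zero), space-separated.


BᵀP = [-14.0000 5.0000; -14.0000 5.0000]
S = R + BᵀPB = [1 0; 0 1] + [34.0000 34.0000; 34.0000 34.0000] = [35.0000 34.0000; 34.0000 35.0000]
BᵀPA = [6.5000 3.0000; 6.5000 3.0000]
K = S⁻¹·BᵀPA = [0.0942 0.0435; 0.0942 0.0435]
A−BK = [-0.8116 0.5870; -2.2536 1.6522]
AᵀP(A−BK) = [8.0254 -5.8152; -5.8152 4.2391]
P' = Q + AᵀP(A−BK) = [11.2754 -7.3152; -7.3152 5.2391]
tr(P') = 16.5145

0.0942 0.0435 0.0942 0.0435


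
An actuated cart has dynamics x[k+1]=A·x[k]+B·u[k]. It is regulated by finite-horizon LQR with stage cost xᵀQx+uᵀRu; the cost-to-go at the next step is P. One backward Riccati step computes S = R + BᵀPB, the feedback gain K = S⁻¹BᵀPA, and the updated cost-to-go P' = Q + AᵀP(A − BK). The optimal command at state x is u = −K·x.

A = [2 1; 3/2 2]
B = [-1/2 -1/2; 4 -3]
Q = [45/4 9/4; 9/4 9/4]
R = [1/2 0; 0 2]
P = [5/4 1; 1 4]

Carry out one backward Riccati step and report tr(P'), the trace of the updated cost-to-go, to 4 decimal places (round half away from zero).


BᵀP = [3.3750 15.5000; -3.6250 -12.5000]
S = R + BᵀPB = [1/2 0; 0 2] + [60.3125 -48.1875; -48.1875 39.3125] = [60.8125 -48.1875; -48.1875 41.3125]
BᵀPA = [30.0000 34.3750; -26.0000 -28.6250]
K = S⁻¹·BᵀPA = [-0.0709 0.2142; -0.7121 -0.4431]
A−BK = [1.6085 0.8855; -0.3525 -0.1859]
AᵀP(A−BK) = [3.6137 2.0549; 2.0549 1.2048]
P' = Q + AᵀP(A−BK) = [14.8637 4.3049; 4.3049 3.4548]
tr(P') = 18.3185

18.3185


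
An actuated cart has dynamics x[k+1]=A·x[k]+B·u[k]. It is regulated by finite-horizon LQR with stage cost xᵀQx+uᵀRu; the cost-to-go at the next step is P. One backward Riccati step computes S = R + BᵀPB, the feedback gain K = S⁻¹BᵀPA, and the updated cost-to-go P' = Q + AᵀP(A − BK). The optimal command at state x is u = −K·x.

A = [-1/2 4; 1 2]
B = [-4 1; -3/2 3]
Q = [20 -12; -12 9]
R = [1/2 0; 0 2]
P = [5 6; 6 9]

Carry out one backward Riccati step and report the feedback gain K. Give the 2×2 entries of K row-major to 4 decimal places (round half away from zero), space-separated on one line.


BᵀP = [-29.0000 -37.5000; 23.0000 33.0000]
S = R + BᵀPB = [1/2 0; 0 2] + [172.2500 -141.5000; -141.5000 122.0000] = [172.7500 -141.5000; -141.5000 124.0000]
BᵀPA = [-23.0000 -191.0000; 21.5000 158.0000]
K = S⁻¹·BᵀPA = [0.1360 -0.9487; 0.3286 0.1916]
A−BK = [-0.2845 0.0136; 0.2182 0.0021]
AᵀP(A−BK) = [0.3135 0.0604; 0.0604 0.5248]
P' = Q + AᵀP(A−BK) = [20.3135 -11.9396; -11.9396 9.5248]
tr(P') = 29.8382

0.1360 -0.9487 0.3286 0.1916


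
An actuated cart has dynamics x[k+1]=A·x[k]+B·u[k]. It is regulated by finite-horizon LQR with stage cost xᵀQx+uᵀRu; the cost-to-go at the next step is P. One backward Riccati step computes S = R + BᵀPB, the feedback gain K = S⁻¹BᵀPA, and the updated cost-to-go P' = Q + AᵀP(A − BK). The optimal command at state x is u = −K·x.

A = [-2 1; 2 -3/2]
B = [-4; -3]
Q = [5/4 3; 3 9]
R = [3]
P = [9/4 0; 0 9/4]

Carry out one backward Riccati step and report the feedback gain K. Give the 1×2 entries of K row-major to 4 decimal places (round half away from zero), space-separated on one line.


0.0759 0.0190

BᵀP = [-9.0000 -6.7500]
S = R + BᵀPB = [3] + [56.2500] = [59.2500]
BᵀPA = [4.5000 1.1250]
K = S⁻¹·BᵀPA = [0.0759 0.0190]
A−BK = [-1.6962 1.0759; 2.2278 -1.4430]
AᵀP(A−BK) = [17.6582 -11.3354; -11.3354 7.2911]
P' = Q + AᵀP(A−BK) = [18.9082 -8.3354; -8.3354 16.2911]
tr(P') = 35.1994


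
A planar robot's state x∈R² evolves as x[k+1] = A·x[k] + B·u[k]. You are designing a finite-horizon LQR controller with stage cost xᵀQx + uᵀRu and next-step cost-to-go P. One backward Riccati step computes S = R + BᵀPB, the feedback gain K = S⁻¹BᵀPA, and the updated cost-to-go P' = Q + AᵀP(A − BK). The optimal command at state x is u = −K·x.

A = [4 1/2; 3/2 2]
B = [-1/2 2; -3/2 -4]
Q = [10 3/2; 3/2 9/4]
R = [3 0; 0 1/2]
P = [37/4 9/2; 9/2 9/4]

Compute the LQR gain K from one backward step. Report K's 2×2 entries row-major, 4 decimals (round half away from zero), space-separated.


-3.1378 -0.9890 0.8104 0.0018

BᵀP = [-11.3750 -5.6250; 0.5000 0.0000]
S = R + BᵀPB = [3 0; 0 1/2] + [14.1250 -0.2500; -0.2500 1.0000] = [17.1250 -0.2500; -0.2500 1.5000]
BᵀPA = [-53.9375 -16.9375; 2.0000 0.2500]
K = S⁻¹·BᵀPA = [-3.1378 -0.9890; 0.8104 0.0018]
A−BK = [0.8104 0.0018; 0.0348 0.5238]
AᵀP(A−BK) = [36.1964 11.2758; 11.2758 3.5604]
P' = Q + AᵀP(A−BK) = [46.1964 12.7758; 12.7758 5.8104]
tr(P') = 52.0069


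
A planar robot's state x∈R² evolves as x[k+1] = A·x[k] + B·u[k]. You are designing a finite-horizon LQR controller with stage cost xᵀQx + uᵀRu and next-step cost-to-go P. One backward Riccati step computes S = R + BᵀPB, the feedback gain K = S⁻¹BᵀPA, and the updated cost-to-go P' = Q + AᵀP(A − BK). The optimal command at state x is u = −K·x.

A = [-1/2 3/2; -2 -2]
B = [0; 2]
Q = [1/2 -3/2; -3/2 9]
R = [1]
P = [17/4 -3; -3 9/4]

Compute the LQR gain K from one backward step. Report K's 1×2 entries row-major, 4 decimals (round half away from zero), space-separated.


-0.6000 -1.8000

BᵀP = [-6.0000 4.5000]
S = R + BᵀPB = [1] + [9.0000] = [10.0000]
BᵀPA = [-6.0000 -18.0000]
K = S⁻¹·BᵀPA = [-0.6000 -1.8000]
A−BK = [-0.5000 1.5000; -0.8000 1.6000]
AᵀP(A−BK) = [0.4625 1.0125; 1.0125 4.1625]
P' = Q + AᵀP(A−BK) = [0.9625 -0.4875; -0.4875 13.1625]
tr(P') = 14.1250


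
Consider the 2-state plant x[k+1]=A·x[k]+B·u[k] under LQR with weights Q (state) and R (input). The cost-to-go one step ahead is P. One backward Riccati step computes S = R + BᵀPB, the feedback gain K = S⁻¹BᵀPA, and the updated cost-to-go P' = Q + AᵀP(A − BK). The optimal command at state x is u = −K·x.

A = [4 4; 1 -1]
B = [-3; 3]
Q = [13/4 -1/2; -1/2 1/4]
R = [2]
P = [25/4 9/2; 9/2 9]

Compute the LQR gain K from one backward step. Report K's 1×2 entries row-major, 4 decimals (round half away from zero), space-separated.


BᵀP = [-5.2500 13.5000]
S = R + BᵀPB = [2] + [56.2500] = [58.2500]
BᵀPA = [-7.5000 -34.5000]
K = S⁻¹·BᵀPA = [-0.1288 -0.5923]
A−BK = [3.6137 2.2232; 1.3863 0.7768]
AᵀP(A−BK) = [144.0343 86.5579; 86.5579 52.5665]
P' = Q + AᵀP(A−BK) = [147.2843 86.0579; 86.0579 52.8165]
tr(P') = 200.1009

-0.1288 -0.5923


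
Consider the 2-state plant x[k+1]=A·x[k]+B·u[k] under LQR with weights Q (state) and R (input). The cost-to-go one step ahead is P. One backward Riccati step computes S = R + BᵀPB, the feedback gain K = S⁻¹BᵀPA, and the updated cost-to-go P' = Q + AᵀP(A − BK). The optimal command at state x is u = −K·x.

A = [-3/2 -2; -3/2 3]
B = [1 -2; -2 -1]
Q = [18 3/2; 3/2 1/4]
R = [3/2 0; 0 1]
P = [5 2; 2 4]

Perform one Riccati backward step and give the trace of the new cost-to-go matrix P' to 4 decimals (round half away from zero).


BᵀP = [1.0000 -6.0000; -12.0000 -8.0000]
S = R + BᵀPB = [3/2 0; 0 1] + [13.0000 4.0000; 4.0000 32.0000] = [14.5000 4.0000; 4.0000 33.0000]
BᵀPA = [7.5000 -20.0000; 30.0000 0.0000]
K = S⁻¹·BᵀPA = [0.2757 -1.4270; 0.8757 0.1730]
A−BK = [-0.0243 -0.2270; -0.0730 0.3189]
AᵀP(A−BK) = [0.9122 -0.4865; -0.4865 3.4595]
P' = Q + AᵀP(A−BK) = [18.9122 1.0135; 1.0135 3.7095]
tr(P') = 22.6216

22.6216


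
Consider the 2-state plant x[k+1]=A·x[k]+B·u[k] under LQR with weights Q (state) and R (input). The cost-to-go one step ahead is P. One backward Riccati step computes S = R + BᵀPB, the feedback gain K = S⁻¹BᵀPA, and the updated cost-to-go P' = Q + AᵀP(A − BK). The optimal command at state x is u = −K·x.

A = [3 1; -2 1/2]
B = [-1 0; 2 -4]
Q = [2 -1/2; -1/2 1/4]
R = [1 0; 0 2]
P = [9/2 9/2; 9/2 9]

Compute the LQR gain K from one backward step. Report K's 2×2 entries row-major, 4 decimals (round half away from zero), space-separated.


-1.9398 -0.5854 -0.5942 -0.4631

BᵀP = [4.5000 13.5000; -18.0000 -36.0000]
S = R + BᵀPB = [1 0; 0 2] + [22.5000 -54.0000; -54.0000 144.0000] = [23.5000 -54.0000; -54.0000 146.0000]
BᵀPA = [-13.5000 11.2500; 18.0000 -36.0000]
K = S⁻¹·BᵀPA = [-1.9398 -0.5854; -0.5942 -0.4631]
A−BK = [1.0602 0.4146; -0.4971 -0.1816]
AᵀP(A−BK) = [7.0078 2.6825; 2.6825 1.1643]
P' = Q + AᵀP(A−BK) = [9.0078 2.1825; 2.1825 1.4143]
tr(P') = 10.4221


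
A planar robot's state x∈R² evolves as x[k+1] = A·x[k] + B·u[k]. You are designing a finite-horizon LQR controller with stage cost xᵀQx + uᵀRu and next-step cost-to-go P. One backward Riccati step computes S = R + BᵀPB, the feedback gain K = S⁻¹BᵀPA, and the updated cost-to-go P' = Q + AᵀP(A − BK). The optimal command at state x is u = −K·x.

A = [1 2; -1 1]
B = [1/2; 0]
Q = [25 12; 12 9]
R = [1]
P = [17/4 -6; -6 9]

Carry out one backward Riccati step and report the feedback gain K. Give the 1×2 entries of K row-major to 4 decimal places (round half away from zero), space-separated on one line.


BᵀP = [2.1250 -3.0000]
S = R + BᵀPB = [1] + [1.0625] = [2.0625]
BᵀPA = [5.1250 1.2500]
K = S⁻¹·BᵀPA = [2.4848 0.6061]
A−BK = [-0.2424 1.6970; -1.0000 1.0000]
AᵀP(A−BK) = [12.5152 2.3939; 2.3939 1.2424]
P' = Q + AᵀP(A−BK) = [37.5152 14.3939; 14.3939 10.2424]
tr(P') = 47.7576

2.4848 0.6061


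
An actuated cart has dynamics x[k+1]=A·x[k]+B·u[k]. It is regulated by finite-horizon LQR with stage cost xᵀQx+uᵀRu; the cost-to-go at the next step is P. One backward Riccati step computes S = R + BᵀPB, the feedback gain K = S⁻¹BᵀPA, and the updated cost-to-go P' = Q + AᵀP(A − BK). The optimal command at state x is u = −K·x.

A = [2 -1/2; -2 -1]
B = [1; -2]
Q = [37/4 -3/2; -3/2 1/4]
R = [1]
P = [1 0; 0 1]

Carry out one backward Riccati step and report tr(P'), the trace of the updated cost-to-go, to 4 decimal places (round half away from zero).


12.3750

BᵀP = [1.0000 -2.0000]
S = R + BᵀPB = [1] + [5.0000] = [6.0000]
BᵀPA = [6.0000 1.5000]
K = S⁻¹·BᵀPA = [1.0000 0.2500]
A−BK = [1.0000 -0.7500; 0.0000 -0.5000]
AᵀP(A−BK) = [2.0000 -0.5000; -0.5000 0.8750]
P' = Q + AᵀP(A−BK) = [11.2500 -2.0000; -2.0000 1.1250]
tr(P') = 12.3750


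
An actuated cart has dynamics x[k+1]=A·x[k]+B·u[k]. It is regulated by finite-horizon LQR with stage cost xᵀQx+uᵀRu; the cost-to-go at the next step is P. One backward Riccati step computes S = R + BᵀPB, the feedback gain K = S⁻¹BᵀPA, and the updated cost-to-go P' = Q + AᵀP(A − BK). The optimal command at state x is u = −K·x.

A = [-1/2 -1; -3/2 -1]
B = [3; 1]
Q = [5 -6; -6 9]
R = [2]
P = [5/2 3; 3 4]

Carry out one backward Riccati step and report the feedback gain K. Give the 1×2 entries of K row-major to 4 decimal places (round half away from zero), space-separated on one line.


BᵀP = [10.5000 13.0000]
S = R + BᵀPB = [2] + [44.5000] = [46.5000]
BᵀPA = [-24.7500 -23.5000]
K = S⁻¹·BᵀPA = [-0.5323 -0.5054]
A−BK = [1.0968 0.5161; -0.9677 -0.4946]
AᵀP(A−BK) = [0.9516 0.7419; 0.7419 0.6237]
P' = Q + AᵀP(A−BK) = [5.9516 -5.2581; -5.2581 9.6237]
tr(P') = 15.5753

-0.5323 -0.5054


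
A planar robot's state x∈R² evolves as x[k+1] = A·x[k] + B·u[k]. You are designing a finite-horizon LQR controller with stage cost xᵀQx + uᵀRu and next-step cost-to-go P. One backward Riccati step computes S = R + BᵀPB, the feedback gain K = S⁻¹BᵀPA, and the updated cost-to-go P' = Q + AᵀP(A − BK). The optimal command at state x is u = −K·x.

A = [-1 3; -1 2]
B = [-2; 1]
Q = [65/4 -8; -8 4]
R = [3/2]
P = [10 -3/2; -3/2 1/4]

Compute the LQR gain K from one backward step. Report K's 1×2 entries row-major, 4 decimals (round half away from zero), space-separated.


0.3822 -1.2147

BᵀP = [-21.5000 3.2500]
S = R + BᵀPB = [3/2] + [46.2500] = [47.7500]
BᵀPA = [18.2500 -58.0000]
K = S⁻¹·BᵀPA = [0.3822 -1.2147]
A−BK = [-0.2356 0.5707; -1.3822 3.2147]
AᵀP(A−BK) = [0.2749 -0.8325; -0.8325 2.5497]
P' = Q + AᵀP(A−BK) = [16.5249 -8.8325; -8.8325 6.5497]
tr(P') = 23.0746


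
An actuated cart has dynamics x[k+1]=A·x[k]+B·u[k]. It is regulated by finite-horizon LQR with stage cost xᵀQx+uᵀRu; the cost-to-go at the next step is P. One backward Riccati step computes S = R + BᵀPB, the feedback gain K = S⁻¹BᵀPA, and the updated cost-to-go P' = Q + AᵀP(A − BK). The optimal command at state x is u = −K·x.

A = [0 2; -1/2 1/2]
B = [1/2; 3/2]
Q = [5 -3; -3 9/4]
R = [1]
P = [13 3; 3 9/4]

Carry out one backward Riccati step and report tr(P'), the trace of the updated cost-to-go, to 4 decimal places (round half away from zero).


BᵀP = [11.0000 4.8750]
S = R + BᵀPB = [1] + [12.8125] = [13.8125]
BᵀPA = [-2.4375 24.4375]
K = S⁻¹·BᵀPA = [-0.1765 1.7692]
A−BK = [0.0882 1.1154; -0.2353 -2.1538]
AᵀP(A−BK) = [0.1324 0.7500; 0.7500 15.3269]
P' = Q + AᵀP(A−BK) = [5.1324 -2.2500; -2.2500 17.5769]
tr(P') = 22.7093

22.7093


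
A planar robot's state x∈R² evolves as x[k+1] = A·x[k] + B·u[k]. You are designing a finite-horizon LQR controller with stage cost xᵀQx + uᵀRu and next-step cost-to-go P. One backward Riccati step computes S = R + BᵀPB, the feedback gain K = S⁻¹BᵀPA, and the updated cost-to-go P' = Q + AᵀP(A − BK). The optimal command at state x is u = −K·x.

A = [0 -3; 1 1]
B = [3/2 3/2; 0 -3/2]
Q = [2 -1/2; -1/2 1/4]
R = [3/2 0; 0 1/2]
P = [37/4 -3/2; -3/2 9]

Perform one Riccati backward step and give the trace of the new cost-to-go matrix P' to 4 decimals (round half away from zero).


BᵀP = [13.8750 -2.2500; 16.1250 -15.7500]
S = R + BᵀPB = [3/2 0; 0 1/2] + [20.8125 24.1875; 24.1875 47.8125] = [22.3125 24.1875; 24.1875 48.3125]
BᵀPA = [-2.2500 -43.8750; -15.7500 -64.1250]
K = S⁻¹·BᵀPA = [0.5523 -1.1537; -0.6025 -0.7497]
A−BK = [0.0753 -0.1449; 0.0962 -0.1246]
AᵀP(A−BK) = [0.7531 -0.9038; -0.9038 2.5572]
P' = Q + AᵀP(A−BK) = [2.7531 -1.4038; -1.4038 2.8072]
tr(P') = 5.5604

5.5604


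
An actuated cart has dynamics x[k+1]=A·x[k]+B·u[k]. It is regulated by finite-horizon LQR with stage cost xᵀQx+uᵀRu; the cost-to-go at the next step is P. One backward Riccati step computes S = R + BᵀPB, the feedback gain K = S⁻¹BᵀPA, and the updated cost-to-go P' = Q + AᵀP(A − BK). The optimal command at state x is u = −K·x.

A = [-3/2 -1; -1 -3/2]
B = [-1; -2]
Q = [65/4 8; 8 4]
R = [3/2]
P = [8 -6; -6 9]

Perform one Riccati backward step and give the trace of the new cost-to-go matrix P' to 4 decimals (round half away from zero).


28.7093

BᵀP = [4.0000 -12.0000]
S = R + BᵀPB = [3/2] + [20.0000] = [21.5000]
BᵀPA = [6.0000 14.0000]
K = S⁻¹·BᵀPA = [0.2791 0.6512]
A−BK = [-1.2209 -0.3488; -0.4419 -0.1977]
AᵀP(A−BK) = [7.3256 2.0930; 2.0930 1.1337]
P' = Q + AᵀP(A−BK) = [23.5756 10.0930; 10.0930 5.1337]
tr(P') = 28.7093


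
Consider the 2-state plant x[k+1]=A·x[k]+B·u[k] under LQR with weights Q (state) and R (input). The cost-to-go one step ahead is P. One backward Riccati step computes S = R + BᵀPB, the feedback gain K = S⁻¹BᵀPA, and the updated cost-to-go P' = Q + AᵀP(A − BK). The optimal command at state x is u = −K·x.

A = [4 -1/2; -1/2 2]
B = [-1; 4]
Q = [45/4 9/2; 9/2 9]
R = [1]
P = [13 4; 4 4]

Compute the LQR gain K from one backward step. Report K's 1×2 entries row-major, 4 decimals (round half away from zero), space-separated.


0.1304 0.4891

BᵀP = [3.0000 12.0000]
S = R + BᵀPB = [1] + [45.0000] = [46.0000]
BᵀPA = [6.0000 22.5000]
K = S⁻¹·BᵀPA = [0.1304 0.4891]
A−BK = [4.1304 -0.0109; -1.0217 0.0435]
AᵀP(A−BK) = [192.2174 0.0652; 0.0652 0.2446]
P' = Q + AᵀP(A−BK) = [203.4674 4.5652; 4.5652 9.2446]
tr(P') = 212.7120


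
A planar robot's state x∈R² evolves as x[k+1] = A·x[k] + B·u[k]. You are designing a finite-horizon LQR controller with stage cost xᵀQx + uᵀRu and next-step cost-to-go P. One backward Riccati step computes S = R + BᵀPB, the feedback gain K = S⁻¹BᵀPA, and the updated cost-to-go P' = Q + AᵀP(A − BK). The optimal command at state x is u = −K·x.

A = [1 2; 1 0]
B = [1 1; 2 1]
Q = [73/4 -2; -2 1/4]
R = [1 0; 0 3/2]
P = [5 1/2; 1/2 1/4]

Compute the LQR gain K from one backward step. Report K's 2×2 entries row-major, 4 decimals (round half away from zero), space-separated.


0.5060 0.7711 0.3494 0.7229

BᵀP = [6.0000 1.0000; 5.5000 0.7500]
S = R + BᵀPB = [1 0; 0 3/2] + [8.0000 7.0000; 7.0000 6.2500] = [9.0000 7.0000; 7.0000 7.7500]
BᵀPA = [7.0000 12.0000; 6.2500 11.0000]
K = S⁻¹·BᵀPA = [0.5060 0.7711; 0.3494 0.7229]
A−BK = [0.1446 0.5060; -0.3614 -2.2651]
AᵀP(A−BK) = [0.5241 1.0843; 1.0843 2.7952]
P' = Q + AᵀP(A−BK) = [18.7741 -0.9157; -0.9157 3.0452]
tr(P') = 21.8193


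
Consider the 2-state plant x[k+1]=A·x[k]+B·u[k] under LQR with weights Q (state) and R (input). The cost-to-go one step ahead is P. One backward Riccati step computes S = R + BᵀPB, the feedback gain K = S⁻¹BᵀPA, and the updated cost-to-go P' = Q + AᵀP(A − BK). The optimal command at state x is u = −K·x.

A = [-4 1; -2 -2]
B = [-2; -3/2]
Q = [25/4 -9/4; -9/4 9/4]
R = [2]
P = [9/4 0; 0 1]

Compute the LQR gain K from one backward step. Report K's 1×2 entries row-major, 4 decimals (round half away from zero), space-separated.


1.5849 -0.1132

BᵀP = [-4.5000 -1.5000]
S = R + BᵀPB = [2] + [11.2500] = [13.2500]
BᵀPA = [21.0000 -1.5000]
K = S⁻¹·BᵀPA = [1.5849 -0.1132]
A−BK = [-0.8302 0.7736; 0.3774 -2.1698]
AᵀP(A−BK) = [6.7170 -2.6226; -2.6226 6.0802]
P' = Q + AᵀP(A−BK) = [12.9670 -4.8726; -4.8726 8.3302]
tr(P') = 21.2972


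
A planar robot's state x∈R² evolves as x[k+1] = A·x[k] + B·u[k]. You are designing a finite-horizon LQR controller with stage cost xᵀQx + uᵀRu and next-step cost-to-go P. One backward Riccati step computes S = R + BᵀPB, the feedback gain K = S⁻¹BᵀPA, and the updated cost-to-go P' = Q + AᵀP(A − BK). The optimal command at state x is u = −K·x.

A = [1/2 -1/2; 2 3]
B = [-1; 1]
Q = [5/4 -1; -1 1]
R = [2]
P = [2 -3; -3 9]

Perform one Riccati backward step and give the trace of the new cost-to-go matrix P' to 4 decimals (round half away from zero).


BᵀP = [-5.0000 12.0000]
S = R + BᵀPB = [2] + [17.0000] = [19.0000]
BᵀPA = [21.5000 38.5000]
K = S⁻¹·BᵀPA = [1.1316 2.0263]
A−BK = [1.6316 1.5263; 0.8684 0.9737]
AᵀP(A−BK) = [6.1711 8.4342; 8.4342 12.4868]
P' = Q + AᵀP(A−BK) = [7.4211 7.4342; 7.4342 13.4868]
tr(P') = 20.9079

20.9079


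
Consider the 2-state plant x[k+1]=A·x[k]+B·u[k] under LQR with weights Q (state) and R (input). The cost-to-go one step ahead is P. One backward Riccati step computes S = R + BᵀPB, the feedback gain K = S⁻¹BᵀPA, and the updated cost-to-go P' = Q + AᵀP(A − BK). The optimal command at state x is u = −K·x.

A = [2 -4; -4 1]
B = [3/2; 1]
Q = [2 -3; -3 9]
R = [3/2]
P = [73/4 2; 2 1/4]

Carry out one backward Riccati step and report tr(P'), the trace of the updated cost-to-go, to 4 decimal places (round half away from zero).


21.9581

BᵀP = [29.3750 3.2500]
S = R + BᵀPB = [3/2] + [47.3125] = [48.8125]
BᵀPA = [45.7500 -114.2500]
K = S⁻¹·BᵀPA = [0.9373 -2.3406]
A−BK = [0.5941 -0.4891; -4.9373 3.3406]
AᵀP(A−BK) = [2.1204 -3.9181; -3.9181 8.8377]
P' = Q + AᵀP(A−BK) = [4.1204 -6.9181; -6.9181 17.8377]
tr(P') = 21.9581


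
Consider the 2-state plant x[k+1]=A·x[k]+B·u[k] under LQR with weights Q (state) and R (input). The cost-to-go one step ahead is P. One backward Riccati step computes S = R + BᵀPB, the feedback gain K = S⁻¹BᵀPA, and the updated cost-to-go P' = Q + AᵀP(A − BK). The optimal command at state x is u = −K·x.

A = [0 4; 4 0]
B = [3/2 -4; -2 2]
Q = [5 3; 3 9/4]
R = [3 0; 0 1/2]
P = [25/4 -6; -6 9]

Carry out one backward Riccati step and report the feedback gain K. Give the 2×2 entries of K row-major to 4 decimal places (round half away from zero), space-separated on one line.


-1.3427 -0.6154 -0.0830 -1.0058

BᵀP = [21.3750 -27.0000; -37.0000 42.0000]
S = R + BᵀPB = [3 0; 0 1/2] + [86.0625 -139.5000; -139.5000 232.0000] = [89.0625 -139.5000; -139.5000 232.5000]
BᵀPA = [-108.0000 85.5000; 168.0000 -148.0000]
K = S⁻¹·BᵀPA = [-1.3427 -0.6154; -0.0830 -1.0058]
A−BK = [1.6819 0.8999; 1.4807 0.7808]
AᵀP(A−BK) = [12.9393 6.5112; 6.5112 3.7585]
P' = Q + AᵀP(A−BK) = [17.9393 9.5112; 9.5112 6.0085]
tr(P') = 23.9478


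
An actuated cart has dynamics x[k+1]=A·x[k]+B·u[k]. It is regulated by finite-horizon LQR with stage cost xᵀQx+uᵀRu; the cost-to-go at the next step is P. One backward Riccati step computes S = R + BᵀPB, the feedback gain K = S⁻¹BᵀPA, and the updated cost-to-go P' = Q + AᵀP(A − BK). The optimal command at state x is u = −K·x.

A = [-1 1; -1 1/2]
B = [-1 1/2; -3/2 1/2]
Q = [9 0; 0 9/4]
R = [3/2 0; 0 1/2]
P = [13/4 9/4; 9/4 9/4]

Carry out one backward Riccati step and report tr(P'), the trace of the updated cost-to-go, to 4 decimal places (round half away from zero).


BᵀP = [-6.6250 -5.6250; 2.7500 2.2500]
S = R + BᵀPB = [3/2 0; 0 1/2] + [15.0625 -6.1250; -6.1250 2.5000] = [16.5625 -6.1250; -6.1250 3.0000]
BᵀPA = [12.2500 -9.4375; -5.0000 3.8750]
K = S⁻¹·BᵀPA = [0.5032 -0.3761; -0.6393 0.5237]
A−BK = [-0.1772 0.3620; 0.0745 -0.3261]
AᵀP(A−BK) = [0.6393 -0.5237; -0.5237 0.4833]
P' = Q + AᵀP(A−BK) = [9.6393 -0.5237; -0.5237 2.7333]
tr(P') = 12.3726

12.3726


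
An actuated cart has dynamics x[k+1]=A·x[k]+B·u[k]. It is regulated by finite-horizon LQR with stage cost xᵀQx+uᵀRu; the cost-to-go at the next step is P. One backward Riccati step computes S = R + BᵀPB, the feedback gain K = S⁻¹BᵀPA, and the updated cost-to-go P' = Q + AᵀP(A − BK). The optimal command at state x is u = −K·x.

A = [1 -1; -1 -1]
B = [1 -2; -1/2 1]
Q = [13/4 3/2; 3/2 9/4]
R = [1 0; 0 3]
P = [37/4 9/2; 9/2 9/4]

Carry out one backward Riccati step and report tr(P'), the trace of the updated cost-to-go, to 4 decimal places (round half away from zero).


BᵀP = [7.0000 3.3750; -14.0000 -6.7500]
S = R + BᵀPB = [1 0; 0 3] + [5.3125 -10.6250; -10.6250 21.2500] = [6.3125 -10.6250; -10.6250 24.2500]
BᵀPA = [3.6250 -10.3750; -7.2500 20.7500]
K = S⁻¹·BᵀPA = [0.2706 -0.7745; -0.1804 0.5163]
A−BK = [0.3686 0.8072; -0.6843 -1.9036]
AᵀP(A−BK) = [0.2111 -0.4491; -0.4491 1.7508]
P' = Q + AᵀP(A−BK) = [3.4611 1.0509; 1.0509 4.0008]
tr(P') = 7.4619

7.4619


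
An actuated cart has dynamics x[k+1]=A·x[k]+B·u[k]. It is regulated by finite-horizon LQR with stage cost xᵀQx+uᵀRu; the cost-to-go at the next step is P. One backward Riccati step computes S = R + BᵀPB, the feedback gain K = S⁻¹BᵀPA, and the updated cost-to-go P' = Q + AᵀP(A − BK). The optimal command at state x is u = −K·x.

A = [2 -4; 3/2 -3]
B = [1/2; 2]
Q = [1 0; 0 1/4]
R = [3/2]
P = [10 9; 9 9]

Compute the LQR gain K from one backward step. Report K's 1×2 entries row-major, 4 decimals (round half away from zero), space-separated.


1.3750 -2.7500

BᵀP = [23.0000 22.5000]
S = R + BᵀPB = [3/2] + [56.5000] = [58.0000]
BᵀPA = [79.7500 -159.5000]
K = S⁻¹·BᵀPA = [1.3750 -2.7500]
A−BK = [1.3125 -2.6250; -1.2500 2.5000]
AᵀP(A−BK) = [4.5938 -9.1875; -9.1875 18.3750]
P' = Q + AᵀP(A−BK) = [5.5938 -9.1875; -9.1875 18.6250]
tr(P') = 24.2188


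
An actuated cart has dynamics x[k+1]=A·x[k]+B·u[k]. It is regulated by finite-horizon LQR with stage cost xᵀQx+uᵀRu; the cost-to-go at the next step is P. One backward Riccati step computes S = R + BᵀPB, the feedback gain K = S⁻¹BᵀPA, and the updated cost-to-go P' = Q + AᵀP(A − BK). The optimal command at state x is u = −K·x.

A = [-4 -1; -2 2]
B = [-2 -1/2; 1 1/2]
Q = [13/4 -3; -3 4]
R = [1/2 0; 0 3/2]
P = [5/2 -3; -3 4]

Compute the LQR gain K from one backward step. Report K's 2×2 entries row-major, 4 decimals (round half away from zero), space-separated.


0.4692 1.0045 -0.0481 0.1534

BᵀP = [-8.0000 10.0000; -2.7500 3.5000]
S = R + BᵀPB = [1/2 0; 0 3/2] + [26.0000 9.0000; 9.0000 3.1250] = [26.5000 9.0000; 9.0000 4.6250]
BᵀPA = [12.0000 28.0000; 4.0000 9.7500]
K = S⁻¹·BᵀPA = [0.4692 1.0045; -0.0481 0.1534]
A−BK = [-3.0857 1.0857; -2.4451 0.9188]
AᵀP(A−BK) = [2.5624 -0.6677; -0.6677 0.8782]
P' = Q + AᵀP(A−BK) = [5.8124 -3.6677; -3.6677 4.8782]
tr(P') = 10.6906


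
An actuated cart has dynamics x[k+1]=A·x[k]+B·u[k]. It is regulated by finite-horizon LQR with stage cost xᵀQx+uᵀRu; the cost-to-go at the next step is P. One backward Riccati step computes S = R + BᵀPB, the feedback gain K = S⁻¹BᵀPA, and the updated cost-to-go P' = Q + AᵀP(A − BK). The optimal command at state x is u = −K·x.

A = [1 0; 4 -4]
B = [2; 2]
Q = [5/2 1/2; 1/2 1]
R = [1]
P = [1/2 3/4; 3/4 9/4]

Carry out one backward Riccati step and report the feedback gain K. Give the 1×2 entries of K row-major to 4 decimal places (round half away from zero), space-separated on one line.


BᵀP = [2.5000 6.0000]
S = R + BᵀPB = [1] + [17.0000] = [18.0000]
BᵀPA = [26.5000 -24.0000]
K = S⁻¹·BᵀPA = [1.4722 -1.3333]
A−BK = [-1.9444 2.6667; 1.0556 -1.3333]
AᵀP(A−BK) = [3.4861 -3.6667; -3.6667 4.0000]
P' = Q + AᵀP(A−BK) = [5.9861 -3.1667; -3.1667 5.0000]
tr(P') = 10.9861

1.4722 -1.3333


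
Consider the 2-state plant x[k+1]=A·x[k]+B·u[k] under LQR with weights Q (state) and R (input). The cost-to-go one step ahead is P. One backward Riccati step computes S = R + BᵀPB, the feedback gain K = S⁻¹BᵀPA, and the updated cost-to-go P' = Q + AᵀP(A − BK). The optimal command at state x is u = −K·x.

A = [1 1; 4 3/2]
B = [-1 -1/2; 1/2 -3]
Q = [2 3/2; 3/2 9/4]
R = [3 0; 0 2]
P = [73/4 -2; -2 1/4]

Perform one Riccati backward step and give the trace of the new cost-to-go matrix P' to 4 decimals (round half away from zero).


7.0114

BᵀP = [-19.2500 2.1250; -3.1250 0.2500]
S = R + BᵀPB = [3 0; 0 2] + [20.3125 3.2500; 3.2500 0.8125] = [23.3125 3.2500; 3.2500 2.8125]
BᵀPA = [-10.7500 -16.0625; -2.1250 -2.7500]
K = S⁻¹·BᵀPA = [-0.4241 -0.6588; -0.2655 -0.2165]
A−BK = [0.4432 0.2329; 3.4157 1.1800]
AᵀP(A−BK) = [1.1266 1.2076; 1.2076 1.6348]
P' = Q + AᵀP(A−BK) = [3.1266 2.7076; 2.7076 3.8848]
tr(P') = 7.0114


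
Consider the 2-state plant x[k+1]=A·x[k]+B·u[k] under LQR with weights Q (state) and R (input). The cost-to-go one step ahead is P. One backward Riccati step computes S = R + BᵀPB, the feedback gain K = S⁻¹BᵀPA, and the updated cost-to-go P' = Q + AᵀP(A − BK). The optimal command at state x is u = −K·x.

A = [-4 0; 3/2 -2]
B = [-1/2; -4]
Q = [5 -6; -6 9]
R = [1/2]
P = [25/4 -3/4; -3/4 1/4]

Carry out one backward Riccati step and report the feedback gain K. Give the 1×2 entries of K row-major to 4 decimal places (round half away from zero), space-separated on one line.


BᵀP = [-0.1250 -0.6250]
S = R + BᵀPB = [1/2] + [2.5625] = [3.0625]
BᵀPA = [-0.4375 1.2500]
K = S⁻¹·BᵀPA = [-0.1429 0.4082]
A−BK = [-4.0714 0.2041; 0.9286 -0.3673]
AᵀP(A−BK) = [109.5000 -6.5714; -6.5714 0.4898]
P' = Q + AᵀP(A−BK) = [114.5000 -12.5714; -12.5714 9.4898]
tr(P') = 123.9898

-0.1429 0.4082


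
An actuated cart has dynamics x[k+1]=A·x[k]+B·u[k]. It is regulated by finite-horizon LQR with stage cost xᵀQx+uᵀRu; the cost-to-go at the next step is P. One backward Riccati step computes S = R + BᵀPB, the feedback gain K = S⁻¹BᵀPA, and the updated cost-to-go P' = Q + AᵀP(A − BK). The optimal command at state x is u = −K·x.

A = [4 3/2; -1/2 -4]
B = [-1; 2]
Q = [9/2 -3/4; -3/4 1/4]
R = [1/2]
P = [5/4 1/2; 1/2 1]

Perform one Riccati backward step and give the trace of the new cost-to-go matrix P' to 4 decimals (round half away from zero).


24.1583

BᵀP = [-0.2500 1.5000]
S = R + BᵀPB = [1/2] + [3.2500] = [3.7500]
BᵀPA = [-1.7500 -6.3750]
K = S⁻¹·BᵀPA = [-0.4667 -1.7000]
A−BK = [3.5333 -0.2000; 0.4333 -0.6000]
AᵀP(A−BK) = [17.4333 -1.8500; -1.8500 1.9750]
P' = Q + AᵀP(A−BK) = [21.9333 -2.6000; -2.6000 2.2250]
tr(P') = 24.1583


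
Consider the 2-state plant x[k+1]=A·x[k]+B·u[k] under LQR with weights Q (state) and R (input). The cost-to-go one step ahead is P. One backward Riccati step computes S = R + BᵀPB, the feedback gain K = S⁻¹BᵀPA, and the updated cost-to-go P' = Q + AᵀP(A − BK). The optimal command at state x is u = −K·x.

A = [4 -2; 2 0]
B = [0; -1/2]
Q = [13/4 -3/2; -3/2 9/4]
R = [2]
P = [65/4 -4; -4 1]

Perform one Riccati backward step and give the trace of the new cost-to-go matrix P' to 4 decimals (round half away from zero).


241.6111

BᵀP = [2.0000 -0.5000]
S = R + BᵀPB = [2] + [0.2500] = [2.2500]
BᵀPA = [7.0000 -4.0000]
K = S⁻¹·BᵀPA = [3.1111 -1.7778]
A−BK = [4.0000 -2.0000; 3.5556 -0.8889]
AᵀP(A−BK) = [178.2222 -101.5556; -101.5556 57.8889]
P' = Q + AᵀP(A−BK) = [181.4722 -103.0556; -103.0556 60.1389]
tr(P') = 241.6111


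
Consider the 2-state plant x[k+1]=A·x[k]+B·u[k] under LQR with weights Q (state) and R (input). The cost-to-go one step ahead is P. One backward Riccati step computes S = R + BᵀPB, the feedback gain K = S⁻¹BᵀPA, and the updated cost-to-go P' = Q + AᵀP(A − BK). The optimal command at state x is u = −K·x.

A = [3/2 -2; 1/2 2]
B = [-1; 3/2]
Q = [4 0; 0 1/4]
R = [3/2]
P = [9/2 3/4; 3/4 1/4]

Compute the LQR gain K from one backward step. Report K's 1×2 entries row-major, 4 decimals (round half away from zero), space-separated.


BᵀP = [-3.3750 -0.3750]
S = R + BᵀPB = [3/2] + [2.8125] = [4.3125]
BᵀPA = [-5.2500 6.0000]
K = S⁻¹·BᵀPA = [-1.2174 1.3913]
A−BK = [0.2826 -0.6087; 2.3261 -0.0870]
AᵀP(A−BK) = [4.9212 -4.4457; -4.4457 4.6522]
P' = Q + AᵀP(A−BK) = [8.9212 -4.4457; -4.4457 4.9022]
tr(P') = 13.8234

-1.2174 1.3913
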